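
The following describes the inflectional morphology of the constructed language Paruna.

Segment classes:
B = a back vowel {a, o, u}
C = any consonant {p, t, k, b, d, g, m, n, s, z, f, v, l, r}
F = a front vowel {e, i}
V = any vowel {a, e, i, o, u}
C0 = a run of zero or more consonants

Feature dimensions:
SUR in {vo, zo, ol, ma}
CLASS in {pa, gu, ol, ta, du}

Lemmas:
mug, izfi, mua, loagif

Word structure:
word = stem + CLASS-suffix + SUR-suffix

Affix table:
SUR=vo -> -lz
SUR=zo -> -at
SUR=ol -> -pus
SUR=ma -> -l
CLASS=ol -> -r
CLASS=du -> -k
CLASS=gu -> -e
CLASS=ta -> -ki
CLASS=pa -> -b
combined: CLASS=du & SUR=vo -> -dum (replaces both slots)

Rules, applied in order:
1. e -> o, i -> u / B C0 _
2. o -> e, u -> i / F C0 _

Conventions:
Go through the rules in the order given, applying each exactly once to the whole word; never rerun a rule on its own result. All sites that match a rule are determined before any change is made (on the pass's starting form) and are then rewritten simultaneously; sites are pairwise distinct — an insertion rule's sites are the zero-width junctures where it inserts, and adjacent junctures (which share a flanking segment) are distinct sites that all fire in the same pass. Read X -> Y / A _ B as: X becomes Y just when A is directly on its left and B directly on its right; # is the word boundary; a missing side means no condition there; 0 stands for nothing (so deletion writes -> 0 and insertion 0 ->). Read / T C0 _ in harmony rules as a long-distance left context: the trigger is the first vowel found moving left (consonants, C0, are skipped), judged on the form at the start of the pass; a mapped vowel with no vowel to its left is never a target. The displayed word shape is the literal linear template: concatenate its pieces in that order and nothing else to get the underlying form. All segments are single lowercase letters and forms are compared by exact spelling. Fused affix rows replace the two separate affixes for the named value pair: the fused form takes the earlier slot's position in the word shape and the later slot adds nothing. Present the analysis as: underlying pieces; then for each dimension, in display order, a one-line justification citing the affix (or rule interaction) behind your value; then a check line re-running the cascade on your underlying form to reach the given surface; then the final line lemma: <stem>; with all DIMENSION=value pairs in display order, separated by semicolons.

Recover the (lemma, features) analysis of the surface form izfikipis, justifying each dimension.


underlying: izfi-ki-pus
SUR=ol - signalled by the affix -pus
CLASS=ta - signalled by the affix -ki
check: izfikipus -> izfikipus -> izfikipis
lemma: izfi; SUR=ol; CLASS=ta


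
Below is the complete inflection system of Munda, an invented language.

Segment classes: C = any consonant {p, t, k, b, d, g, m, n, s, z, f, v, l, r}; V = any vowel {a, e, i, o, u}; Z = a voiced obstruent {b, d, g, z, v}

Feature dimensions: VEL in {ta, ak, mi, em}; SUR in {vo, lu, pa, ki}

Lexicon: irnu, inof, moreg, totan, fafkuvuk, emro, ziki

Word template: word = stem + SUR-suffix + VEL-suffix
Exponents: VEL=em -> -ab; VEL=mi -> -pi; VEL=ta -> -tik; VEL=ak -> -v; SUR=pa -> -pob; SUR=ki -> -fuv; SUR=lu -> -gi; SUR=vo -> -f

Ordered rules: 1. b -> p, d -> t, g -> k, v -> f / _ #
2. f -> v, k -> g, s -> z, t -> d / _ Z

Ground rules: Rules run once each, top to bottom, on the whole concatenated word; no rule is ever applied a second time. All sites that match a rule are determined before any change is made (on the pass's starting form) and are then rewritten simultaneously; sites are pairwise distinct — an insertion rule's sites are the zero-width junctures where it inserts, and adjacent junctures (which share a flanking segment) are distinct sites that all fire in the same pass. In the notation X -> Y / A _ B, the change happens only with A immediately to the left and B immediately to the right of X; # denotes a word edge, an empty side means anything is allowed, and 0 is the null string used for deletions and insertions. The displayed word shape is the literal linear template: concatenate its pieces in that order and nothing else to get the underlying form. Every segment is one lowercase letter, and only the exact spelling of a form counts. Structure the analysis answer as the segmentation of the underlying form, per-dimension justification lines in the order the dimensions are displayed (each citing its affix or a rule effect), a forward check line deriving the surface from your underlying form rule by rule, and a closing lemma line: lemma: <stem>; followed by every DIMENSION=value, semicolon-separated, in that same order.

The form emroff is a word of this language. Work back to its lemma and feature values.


underlying: emro-f-v
VEL=ak - signalled by the affix -v
SUR=vo - signalled by the affix -f
check: emrofv -> emroff -> emroff
lemma: emro; VEL=ak; SUR=vo


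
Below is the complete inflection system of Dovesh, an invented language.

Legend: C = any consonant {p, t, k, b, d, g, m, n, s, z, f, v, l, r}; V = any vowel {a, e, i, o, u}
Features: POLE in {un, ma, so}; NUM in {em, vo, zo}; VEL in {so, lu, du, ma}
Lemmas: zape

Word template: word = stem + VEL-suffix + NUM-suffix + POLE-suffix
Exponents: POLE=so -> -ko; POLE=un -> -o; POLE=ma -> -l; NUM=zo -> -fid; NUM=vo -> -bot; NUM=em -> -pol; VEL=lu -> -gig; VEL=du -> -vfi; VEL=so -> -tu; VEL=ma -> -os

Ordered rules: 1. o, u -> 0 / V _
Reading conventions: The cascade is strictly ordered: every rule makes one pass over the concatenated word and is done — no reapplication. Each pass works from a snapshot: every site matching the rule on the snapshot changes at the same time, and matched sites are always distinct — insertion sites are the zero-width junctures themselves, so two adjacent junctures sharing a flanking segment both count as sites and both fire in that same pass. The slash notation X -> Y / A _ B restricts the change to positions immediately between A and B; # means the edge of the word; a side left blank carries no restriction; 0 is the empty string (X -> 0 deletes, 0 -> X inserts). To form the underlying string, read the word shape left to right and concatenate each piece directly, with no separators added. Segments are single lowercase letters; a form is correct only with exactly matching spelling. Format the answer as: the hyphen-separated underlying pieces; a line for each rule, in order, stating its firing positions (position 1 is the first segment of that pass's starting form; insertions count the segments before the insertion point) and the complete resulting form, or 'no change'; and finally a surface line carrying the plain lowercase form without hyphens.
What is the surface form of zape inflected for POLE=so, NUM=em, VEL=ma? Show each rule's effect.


underlying: zape-os-pol-ko
1. o, u -> 0 / V _: fires at position(s) 5: zapespolko
surface: zapespolko


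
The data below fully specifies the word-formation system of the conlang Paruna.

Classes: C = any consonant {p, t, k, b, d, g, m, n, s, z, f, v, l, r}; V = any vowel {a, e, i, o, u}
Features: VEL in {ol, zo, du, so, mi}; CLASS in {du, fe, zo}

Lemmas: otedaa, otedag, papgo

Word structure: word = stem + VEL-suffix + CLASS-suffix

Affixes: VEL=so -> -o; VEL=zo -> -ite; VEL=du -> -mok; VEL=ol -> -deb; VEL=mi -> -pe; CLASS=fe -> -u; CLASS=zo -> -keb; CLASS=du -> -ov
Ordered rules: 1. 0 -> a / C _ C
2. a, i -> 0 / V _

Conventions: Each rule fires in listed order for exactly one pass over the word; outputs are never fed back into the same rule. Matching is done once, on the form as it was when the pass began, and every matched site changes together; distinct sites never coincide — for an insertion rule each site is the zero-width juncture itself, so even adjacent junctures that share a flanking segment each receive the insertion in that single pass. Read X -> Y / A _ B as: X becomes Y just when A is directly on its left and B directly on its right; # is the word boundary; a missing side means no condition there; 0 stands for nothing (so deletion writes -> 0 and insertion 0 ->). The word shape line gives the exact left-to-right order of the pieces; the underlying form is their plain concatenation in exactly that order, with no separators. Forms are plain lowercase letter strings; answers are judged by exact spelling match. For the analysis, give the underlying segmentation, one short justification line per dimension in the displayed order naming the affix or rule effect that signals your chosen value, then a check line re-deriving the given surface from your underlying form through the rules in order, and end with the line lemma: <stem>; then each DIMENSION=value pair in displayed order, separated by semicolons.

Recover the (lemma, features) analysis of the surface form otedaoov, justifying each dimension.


underlying: otedaa-o-ov
VEL=so - signalled by the affix -o
CLASS=du - signalled by the affix -ov
check: otedaaoov -> otedaaoov -> otedaoov
lemma: otedaa; VEL=so; CLASS=du


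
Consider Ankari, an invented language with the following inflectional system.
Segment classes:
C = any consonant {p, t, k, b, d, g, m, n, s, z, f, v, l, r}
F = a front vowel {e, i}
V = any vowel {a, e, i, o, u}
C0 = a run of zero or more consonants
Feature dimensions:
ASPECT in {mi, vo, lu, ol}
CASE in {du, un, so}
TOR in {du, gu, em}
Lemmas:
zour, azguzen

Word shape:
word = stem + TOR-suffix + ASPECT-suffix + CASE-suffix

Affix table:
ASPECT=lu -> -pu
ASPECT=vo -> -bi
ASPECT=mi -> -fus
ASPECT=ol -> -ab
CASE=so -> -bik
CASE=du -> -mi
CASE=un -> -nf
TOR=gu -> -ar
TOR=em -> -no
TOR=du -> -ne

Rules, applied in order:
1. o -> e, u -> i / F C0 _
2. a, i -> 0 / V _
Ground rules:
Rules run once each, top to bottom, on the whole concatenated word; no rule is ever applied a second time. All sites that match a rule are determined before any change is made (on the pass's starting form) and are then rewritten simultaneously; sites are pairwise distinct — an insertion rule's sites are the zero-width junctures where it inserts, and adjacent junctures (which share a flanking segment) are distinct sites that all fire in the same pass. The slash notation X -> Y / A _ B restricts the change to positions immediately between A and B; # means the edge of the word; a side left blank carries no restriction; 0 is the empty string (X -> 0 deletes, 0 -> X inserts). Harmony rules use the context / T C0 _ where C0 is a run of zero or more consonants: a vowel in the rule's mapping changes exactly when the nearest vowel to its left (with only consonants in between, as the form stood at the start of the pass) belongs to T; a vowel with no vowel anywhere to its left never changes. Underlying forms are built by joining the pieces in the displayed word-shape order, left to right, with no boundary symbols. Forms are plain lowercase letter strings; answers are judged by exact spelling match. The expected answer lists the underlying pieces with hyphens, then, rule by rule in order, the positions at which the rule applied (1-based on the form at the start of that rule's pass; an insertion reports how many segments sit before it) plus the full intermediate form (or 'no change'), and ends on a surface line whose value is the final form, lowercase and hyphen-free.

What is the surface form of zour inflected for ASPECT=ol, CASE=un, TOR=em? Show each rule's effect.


underlying: zour-no-ab-nf
1. o -> e, u -> i / F C0 _: no change
2. a, i -> 0 / V _: fires at position(s) 7: zournobnf
surface: zournobnf


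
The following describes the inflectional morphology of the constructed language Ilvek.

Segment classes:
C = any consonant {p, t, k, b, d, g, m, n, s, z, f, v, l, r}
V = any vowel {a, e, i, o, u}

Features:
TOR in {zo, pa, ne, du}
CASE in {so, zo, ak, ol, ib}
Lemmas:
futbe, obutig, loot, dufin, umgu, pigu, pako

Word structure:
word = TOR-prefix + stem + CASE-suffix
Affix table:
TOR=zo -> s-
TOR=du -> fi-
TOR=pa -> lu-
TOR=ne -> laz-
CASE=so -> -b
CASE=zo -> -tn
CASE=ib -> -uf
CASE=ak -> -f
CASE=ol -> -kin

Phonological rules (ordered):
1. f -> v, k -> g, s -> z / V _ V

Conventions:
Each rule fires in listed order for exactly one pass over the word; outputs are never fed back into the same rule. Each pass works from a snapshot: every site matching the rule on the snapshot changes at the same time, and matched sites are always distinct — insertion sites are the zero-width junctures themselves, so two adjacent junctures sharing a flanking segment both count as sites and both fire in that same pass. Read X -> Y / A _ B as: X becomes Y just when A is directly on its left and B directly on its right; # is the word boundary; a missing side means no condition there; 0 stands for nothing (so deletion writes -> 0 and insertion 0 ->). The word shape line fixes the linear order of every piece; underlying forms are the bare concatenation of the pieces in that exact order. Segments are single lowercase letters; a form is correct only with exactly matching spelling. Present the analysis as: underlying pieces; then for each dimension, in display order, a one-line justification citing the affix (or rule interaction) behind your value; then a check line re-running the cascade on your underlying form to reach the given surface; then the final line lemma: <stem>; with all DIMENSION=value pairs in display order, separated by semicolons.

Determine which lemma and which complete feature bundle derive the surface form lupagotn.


underlying: lu-pako-tn
TOR=pa - signalled by the affix lu-
CASE=zo - signalled by the affix -tn
check: lupakotn -> lupagotn
lemma: pako; TOR=pa; CASE=zo


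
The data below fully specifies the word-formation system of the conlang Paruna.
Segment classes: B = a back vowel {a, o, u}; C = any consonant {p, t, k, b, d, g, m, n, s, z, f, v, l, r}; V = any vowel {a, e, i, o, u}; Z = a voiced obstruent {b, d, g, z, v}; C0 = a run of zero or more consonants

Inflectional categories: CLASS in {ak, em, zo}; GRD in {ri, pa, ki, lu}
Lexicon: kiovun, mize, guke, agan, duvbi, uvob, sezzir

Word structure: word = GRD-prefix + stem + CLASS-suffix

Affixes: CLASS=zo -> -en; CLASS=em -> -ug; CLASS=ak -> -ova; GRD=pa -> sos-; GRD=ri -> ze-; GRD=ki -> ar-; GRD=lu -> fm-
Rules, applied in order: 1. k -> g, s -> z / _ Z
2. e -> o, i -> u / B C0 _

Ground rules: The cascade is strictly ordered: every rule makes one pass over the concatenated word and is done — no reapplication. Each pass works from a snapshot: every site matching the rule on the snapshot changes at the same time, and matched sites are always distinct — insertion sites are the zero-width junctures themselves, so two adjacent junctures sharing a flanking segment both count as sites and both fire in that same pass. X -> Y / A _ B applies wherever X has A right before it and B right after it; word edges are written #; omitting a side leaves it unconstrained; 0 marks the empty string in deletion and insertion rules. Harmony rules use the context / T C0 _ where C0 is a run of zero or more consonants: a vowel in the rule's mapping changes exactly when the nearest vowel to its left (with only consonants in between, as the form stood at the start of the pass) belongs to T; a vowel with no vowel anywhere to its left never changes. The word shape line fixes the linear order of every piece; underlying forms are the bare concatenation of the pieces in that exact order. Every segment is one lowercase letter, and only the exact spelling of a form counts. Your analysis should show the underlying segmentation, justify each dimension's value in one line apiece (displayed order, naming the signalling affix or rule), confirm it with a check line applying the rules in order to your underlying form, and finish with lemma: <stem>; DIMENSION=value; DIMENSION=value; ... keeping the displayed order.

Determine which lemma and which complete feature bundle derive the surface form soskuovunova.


underlying: sos-kiovun-ova
CLASS=ak - signalled by the affix -ova
GRD=pa - signalled by the affix sos-
check: soskiovunova -> soskiovunova -> soskuovunova
lemma: kiovun; CLASS=ak; GRD=pa


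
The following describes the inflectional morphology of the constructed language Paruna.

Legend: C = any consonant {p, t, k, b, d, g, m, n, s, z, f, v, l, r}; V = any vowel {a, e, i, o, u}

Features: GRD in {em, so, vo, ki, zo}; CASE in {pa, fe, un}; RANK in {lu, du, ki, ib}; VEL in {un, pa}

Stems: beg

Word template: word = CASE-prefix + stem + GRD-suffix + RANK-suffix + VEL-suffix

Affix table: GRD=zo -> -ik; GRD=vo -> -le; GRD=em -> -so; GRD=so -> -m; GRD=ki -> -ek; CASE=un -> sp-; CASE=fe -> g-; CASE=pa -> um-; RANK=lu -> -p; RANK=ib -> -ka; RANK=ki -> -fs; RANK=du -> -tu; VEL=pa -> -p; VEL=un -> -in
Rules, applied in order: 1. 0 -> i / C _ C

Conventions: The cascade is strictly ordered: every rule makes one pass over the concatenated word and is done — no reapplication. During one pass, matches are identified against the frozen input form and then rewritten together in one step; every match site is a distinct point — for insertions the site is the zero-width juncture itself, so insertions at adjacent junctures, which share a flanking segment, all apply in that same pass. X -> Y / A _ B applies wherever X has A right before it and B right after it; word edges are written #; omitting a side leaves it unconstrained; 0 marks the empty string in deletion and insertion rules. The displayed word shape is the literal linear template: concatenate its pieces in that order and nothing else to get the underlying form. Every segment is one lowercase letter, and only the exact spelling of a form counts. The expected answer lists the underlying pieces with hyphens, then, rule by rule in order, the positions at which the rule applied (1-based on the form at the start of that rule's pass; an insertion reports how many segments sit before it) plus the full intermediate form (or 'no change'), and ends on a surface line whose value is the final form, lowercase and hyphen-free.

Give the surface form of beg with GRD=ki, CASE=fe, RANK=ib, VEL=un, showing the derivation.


underlying: g-beg-ek-ka-in
1. 0 -> i / C _ C: inserts after position(s) 1, 6: gibegekikain
surface: gibegekikain


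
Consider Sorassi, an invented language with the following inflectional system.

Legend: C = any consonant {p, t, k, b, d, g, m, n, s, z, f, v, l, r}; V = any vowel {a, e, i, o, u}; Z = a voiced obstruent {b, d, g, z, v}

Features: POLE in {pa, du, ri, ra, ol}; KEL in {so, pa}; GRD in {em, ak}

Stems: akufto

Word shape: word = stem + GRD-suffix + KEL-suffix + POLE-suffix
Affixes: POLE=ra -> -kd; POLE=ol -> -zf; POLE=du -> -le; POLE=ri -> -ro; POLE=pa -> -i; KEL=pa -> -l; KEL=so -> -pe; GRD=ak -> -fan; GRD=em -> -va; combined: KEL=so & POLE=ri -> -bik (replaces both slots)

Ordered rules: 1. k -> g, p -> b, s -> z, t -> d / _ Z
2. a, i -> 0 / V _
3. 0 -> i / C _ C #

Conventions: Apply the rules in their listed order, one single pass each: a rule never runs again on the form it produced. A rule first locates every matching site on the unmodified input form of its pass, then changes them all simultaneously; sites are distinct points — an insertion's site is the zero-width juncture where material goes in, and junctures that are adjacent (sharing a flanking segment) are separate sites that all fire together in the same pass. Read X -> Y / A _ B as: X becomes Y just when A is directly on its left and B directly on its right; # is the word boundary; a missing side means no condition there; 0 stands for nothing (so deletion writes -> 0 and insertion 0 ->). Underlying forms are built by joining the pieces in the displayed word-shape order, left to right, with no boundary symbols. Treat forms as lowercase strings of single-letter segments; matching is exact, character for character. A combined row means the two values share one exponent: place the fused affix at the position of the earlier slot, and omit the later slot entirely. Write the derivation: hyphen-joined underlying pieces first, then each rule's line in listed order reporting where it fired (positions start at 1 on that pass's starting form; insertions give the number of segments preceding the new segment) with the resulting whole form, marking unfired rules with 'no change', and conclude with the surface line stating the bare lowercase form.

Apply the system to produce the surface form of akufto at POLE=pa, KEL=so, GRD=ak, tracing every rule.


underlying: akufto-fan-pe-i
1. k -> g, p -> b, s -> z, t -> d / _ Z: no change
2. a, i -> 0 / V _: fires at position(s) 12: akuftofanpe
3. 0 -> i / C _ C #: no change
surface: akuftofanpe


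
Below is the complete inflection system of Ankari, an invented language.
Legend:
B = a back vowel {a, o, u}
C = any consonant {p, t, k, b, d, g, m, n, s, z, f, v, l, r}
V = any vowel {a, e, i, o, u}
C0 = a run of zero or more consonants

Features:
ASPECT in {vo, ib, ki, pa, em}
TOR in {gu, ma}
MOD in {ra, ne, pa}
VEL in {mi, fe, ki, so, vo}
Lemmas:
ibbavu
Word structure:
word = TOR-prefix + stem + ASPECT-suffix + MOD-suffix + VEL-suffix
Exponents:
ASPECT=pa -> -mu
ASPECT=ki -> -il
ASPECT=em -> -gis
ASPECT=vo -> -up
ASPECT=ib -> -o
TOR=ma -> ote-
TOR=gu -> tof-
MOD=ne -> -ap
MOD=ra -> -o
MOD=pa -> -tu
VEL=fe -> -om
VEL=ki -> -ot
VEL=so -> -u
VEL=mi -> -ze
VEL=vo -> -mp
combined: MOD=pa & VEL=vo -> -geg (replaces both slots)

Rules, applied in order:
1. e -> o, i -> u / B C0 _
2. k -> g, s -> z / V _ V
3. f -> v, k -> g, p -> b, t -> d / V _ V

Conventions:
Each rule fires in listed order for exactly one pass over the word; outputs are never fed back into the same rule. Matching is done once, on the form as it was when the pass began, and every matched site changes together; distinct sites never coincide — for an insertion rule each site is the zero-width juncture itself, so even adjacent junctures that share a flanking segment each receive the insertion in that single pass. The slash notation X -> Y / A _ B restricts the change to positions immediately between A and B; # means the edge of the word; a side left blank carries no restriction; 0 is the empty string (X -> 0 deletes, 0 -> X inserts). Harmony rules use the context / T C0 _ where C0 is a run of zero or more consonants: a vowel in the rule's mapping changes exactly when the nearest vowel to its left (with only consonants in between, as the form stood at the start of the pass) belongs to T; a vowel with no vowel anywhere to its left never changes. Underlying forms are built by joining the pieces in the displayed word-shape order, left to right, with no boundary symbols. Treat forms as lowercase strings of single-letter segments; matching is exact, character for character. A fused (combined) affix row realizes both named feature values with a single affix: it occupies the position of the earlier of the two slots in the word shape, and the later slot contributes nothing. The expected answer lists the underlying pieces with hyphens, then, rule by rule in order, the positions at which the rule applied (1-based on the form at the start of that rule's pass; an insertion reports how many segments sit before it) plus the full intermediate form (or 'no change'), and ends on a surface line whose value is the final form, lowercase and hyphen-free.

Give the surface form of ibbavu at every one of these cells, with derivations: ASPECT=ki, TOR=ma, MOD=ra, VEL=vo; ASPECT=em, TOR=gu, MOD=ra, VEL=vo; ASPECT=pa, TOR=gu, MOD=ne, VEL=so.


cell ASPECT=ki, TOR=ma, MOD=ra, VEL=vo:
underlying: ote-ibbavu-il-o-mp
1. e -> o, i -> u / B C0 _: fires at position(s) 3, 10: otoibbavuulomp
2. k -> g, s -> z / V _ V: no change
3. f -> v, k -> g, p -> b, t -> d / V _ V: fires at position(s) 2: odoibbavuulomp
surface: odoibbavuulomp

cell ASPECT=em, TOR=gu, MOD=ra, VEL=vo:
underlying: tof-ibbavu-gis-o-mp
1. e -> o, i -> u / B C0 _: fires at position(s) 4, 11: tofubbavugusomp
2. k -> g, s -> z / V _ V: fires at position(s) 12: tofubbavuguzomp
3. f -> v, k -> g, p -> b, t -> d / V _ V: fires at position(s) 3: tovubbavuguzomp
surface: tovubbavuguzomp

cell ASPECT=pa, TOR=gu, MOD=ne, VEL=so:
underlying: tof-ibbavu-mu-ap-u
1. e -> o, i -> u / B C0 _: fires at position(s) 4: tofubbavumuapu
2. k -> g, s -> z / V _ V: no change
3. f -> v, k -> g, p -> b, t -> d / V _ V: fires at position(s) 3, 13: tovubbavumuabu
surface: tovubbavumuabu


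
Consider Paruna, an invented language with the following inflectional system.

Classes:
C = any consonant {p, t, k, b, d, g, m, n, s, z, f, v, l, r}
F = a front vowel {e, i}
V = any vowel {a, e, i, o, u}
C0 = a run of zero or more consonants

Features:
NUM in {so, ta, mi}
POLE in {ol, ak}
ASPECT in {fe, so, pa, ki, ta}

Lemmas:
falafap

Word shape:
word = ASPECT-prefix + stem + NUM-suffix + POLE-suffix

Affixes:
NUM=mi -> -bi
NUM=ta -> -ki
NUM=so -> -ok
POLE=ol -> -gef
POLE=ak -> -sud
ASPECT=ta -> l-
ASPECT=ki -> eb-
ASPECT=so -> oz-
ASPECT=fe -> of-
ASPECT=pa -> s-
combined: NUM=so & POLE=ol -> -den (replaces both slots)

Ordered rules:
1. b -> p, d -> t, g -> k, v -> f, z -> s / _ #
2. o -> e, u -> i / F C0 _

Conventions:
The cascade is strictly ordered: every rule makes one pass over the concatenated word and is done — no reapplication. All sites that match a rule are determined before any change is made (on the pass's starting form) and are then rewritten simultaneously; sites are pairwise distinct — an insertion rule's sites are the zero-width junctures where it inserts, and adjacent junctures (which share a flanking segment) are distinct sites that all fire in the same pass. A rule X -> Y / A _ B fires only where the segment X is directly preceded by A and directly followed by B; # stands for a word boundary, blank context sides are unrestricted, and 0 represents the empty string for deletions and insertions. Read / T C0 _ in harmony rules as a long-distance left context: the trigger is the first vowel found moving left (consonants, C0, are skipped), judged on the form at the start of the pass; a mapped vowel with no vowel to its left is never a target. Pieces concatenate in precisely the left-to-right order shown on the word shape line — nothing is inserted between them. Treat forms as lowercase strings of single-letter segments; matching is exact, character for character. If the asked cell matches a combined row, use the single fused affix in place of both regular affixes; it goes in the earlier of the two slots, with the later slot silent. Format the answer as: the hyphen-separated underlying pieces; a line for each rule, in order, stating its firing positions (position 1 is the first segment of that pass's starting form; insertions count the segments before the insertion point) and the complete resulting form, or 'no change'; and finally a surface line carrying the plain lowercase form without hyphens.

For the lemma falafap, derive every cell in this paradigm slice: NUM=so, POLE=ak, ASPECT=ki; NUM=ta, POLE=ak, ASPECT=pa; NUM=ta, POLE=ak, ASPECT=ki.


cell NUM=so, POLE=ak, ASPECT=ki:
underlying: eb-falafap-ok-sud
1. b -> p, d -> t, g -> k, v -> f, z -> s / _ #: fires at position(s) 14: ebfalafapoksut
2. o -> e, u -> i / F C0 _: no change
surface: ebfalafapoksut

cell NUM=ta, POLE=ak, ASPECT=pa:
underlying: s-falafap-ki-sud
1. b -> p, d -> t, g -> k, v -> f, z -> s / _ #: fires at position(s) 13: sfalafapkisut
2. o -> e, u -> i / F C0 _: fires at position(s) 12: sfalafapkisit
surface: sfalafapkisit

cell NUM=ta, POLE=ak, ASPECT=ki:
underlying: eb-falafap-ki-sud
1. b -> p, d -> t, g -> k, v -> f, z -> s / _ #: fires at position(s) 14: ebfalafapkisut
2. o -> e, u -> i / F C0 _: fires at position(s) 13: ebfalafapkisit
surface: ebfalafapkisit


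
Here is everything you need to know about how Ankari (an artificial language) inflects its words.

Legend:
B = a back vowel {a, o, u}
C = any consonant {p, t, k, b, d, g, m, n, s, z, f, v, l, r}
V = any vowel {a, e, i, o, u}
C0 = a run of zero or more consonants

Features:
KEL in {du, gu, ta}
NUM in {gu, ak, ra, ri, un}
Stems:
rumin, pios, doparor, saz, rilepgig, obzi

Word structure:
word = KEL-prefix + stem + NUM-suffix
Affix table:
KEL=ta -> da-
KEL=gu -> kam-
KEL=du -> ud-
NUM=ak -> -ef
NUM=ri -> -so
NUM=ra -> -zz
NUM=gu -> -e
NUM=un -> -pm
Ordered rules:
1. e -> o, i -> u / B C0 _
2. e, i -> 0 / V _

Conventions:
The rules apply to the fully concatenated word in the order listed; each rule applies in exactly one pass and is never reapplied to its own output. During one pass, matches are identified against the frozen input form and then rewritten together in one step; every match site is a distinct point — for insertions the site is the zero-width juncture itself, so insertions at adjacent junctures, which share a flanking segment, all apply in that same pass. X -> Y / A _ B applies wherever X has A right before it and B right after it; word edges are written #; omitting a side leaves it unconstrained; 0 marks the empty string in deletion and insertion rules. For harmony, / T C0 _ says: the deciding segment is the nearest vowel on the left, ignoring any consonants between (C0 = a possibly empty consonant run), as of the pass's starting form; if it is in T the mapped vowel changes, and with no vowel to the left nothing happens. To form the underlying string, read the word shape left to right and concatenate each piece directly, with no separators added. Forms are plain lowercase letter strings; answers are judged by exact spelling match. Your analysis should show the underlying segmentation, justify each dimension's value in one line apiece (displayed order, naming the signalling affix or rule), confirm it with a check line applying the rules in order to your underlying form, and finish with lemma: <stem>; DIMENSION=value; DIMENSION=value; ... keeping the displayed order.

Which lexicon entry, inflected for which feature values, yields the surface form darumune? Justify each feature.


underlying: da-rumin-e
KEL=ta - signalled by the affix da-
NUM=gu - signalled by the affix -e
check: darumine -> darumune -> darumune
lemma: rumin; KEL=ta; NUM=gu


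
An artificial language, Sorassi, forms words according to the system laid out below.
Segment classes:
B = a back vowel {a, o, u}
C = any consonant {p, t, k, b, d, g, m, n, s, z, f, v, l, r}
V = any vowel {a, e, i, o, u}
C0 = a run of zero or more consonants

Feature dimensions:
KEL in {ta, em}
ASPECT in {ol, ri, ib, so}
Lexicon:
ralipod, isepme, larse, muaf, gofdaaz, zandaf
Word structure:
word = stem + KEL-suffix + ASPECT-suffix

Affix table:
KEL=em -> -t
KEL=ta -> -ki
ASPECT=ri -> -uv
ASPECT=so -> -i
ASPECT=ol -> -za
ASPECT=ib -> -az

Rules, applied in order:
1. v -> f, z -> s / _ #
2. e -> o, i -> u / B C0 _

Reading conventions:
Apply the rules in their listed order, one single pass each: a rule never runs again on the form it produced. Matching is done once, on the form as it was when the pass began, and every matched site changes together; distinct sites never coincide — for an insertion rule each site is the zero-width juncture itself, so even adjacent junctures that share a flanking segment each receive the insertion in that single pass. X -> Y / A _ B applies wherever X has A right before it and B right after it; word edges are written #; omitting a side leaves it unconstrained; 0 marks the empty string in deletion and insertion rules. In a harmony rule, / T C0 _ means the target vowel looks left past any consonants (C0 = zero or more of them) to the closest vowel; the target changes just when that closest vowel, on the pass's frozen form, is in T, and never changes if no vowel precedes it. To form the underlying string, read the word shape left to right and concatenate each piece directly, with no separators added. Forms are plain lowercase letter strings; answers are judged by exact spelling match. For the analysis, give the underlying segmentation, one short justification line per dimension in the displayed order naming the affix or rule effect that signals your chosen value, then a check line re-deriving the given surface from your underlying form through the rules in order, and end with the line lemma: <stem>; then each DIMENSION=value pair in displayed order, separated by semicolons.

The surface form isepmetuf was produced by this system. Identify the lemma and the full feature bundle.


underlying: isepme-t-uv
KEL=em - signalled by the affix -t
ASPECT=ri - signalled by the affix -uv
check: isepmetuv -> isepmetuf -> isepmetuf
lemma: isepme; KEL=em; ASPECT=ri


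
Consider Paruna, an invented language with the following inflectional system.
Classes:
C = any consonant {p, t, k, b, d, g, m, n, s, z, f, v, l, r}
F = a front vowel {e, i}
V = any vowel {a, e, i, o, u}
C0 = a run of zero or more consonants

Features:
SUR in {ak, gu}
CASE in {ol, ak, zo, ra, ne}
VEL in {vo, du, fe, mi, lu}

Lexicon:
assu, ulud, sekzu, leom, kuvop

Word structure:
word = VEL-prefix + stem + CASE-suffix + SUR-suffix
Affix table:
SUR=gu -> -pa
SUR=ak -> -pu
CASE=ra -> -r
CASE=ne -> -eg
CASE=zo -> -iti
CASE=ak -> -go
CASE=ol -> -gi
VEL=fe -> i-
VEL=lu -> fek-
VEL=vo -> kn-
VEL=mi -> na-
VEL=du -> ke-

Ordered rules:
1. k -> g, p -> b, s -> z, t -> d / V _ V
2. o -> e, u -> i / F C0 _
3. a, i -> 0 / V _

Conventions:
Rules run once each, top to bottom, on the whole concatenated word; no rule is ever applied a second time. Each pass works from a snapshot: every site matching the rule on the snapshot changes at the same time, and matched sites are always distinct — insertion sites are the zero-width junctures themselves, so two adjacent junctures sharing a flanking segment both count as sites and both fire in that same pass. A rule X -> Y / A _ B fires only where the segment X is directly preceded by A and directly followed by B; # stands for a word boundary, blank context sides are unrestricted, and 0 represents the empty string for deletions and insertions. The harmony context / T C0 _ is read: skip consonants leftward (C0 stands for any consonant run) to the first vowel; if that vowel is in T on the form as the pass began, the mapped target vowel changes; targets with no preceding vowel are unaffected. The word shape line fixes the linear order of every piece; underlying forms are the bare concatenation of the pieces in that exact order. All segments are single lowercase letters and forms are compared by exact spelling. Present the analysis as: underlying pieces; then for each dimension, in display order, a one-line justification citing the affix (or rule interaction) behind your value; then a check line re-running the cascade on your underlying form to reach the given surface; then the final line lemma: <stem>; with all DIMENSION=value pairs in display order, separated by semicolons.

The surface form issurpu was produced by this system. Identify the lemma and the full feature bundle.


underlying: i-assu-r-pu
SUR=ak - signalled by the affix -pu
CASE=ra - signalled by the affix -r
VEL=fe - signalled by the affix i-
check: iassurpu -> iassurpu -> iassurpu -> issurpu
lemma: assu; SUR=ak; CASE=ra; VEL=fe


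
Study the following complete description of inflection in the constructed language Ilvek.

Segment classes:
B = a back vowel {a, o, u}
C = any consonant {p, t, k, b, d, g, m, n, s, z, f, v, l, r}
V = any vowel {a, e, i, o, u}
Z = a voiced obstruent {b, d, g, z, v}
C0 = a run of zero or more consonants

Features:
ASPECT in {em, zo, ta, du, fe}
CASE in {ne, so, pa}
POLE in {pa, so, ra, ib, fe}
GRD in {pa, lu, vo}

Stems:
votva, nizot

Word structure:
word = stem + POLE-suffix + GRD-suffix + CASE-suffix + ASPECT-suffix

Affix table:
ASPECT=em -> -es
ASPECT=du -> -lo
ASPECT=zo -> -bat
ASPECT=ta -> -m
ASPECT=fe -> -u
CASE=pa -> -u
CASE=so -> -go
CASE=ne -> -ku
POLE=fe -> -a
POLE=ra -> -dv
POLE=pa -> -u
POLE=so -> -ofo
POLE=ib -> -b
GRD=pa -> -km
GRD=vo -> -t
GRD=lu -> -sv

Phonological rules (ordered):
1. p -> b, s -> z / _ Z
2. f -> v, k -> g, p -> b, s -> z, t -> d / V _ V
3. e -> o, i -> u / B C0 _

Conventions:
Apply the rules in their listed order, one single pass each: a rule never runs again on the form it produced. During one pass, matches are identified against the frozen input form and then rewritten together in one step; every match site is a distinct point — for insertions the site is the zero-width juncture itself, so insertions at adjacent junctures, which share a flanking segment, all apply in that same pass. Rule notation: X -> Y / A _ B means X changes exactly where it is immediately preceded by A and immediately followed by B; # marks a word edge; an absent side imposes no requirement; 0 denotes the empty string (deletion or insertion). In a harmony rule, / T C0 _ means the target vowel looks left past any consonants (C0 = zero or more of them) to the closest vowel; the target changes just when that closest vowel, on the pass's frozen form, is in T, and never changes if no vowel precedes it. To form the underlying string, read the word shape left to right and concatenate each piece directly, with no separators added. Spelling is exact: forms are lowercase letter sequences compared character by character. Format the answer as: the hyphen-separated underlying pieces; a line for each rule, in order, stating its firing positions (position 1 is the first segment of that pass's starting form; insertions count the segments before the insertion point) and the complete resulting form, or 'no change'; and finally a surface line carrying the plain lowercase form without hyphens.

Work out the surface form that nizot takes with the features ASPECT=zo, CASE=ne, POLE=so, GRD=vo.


underlying: nizot-ofo-t-ku-bat
1. p -> b, s -> z / _ Z: no change
2. f -> v, k -> g, p -> b, s -> z, t -> d / V _ V: fires at position(s) 5, 7: nizodovotkubat
3. e -> o, i -> u / B C0 _: no change
surface: nizodovotkubat


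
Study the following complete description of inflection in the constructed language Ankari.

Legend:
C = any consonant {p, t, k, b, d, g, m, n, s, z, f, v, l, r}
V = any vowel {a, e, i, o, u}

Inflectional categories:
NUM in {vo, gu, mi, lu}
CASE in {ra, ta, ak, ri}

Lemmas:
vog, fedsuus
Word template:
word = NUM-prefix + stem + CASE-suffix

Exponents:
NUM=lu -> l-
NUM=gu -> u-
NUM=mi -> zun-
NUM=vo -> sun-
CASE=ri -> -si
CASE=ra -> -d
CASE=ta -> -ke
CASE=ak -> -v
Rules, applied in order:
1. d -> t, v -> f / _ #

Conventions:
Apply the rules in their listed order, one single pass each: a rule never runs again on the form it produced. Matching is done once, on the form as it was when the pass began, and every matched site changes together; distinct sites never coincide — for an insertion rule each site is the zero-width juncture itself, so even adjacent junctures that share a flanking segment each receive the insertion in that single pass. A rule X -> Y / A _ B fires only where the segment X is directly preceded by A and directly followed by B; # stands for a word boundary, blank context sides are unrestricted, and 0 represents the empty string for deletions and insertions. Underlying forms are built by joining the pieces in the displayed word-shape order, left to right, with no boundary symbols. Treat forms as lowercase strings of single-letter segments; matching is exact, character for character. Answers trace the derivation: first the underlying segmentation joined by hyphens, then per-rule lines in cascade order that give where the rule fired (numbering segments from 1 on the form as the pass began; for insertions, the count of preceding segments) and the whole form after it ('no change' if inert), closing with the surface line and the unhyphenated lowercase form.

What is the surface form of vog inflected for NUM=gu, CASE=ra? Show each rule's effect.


underlying: u-vog-d
1. d -> t, v -> f / _ #: fires at position(s) 5: uvogt
surface: uvogt


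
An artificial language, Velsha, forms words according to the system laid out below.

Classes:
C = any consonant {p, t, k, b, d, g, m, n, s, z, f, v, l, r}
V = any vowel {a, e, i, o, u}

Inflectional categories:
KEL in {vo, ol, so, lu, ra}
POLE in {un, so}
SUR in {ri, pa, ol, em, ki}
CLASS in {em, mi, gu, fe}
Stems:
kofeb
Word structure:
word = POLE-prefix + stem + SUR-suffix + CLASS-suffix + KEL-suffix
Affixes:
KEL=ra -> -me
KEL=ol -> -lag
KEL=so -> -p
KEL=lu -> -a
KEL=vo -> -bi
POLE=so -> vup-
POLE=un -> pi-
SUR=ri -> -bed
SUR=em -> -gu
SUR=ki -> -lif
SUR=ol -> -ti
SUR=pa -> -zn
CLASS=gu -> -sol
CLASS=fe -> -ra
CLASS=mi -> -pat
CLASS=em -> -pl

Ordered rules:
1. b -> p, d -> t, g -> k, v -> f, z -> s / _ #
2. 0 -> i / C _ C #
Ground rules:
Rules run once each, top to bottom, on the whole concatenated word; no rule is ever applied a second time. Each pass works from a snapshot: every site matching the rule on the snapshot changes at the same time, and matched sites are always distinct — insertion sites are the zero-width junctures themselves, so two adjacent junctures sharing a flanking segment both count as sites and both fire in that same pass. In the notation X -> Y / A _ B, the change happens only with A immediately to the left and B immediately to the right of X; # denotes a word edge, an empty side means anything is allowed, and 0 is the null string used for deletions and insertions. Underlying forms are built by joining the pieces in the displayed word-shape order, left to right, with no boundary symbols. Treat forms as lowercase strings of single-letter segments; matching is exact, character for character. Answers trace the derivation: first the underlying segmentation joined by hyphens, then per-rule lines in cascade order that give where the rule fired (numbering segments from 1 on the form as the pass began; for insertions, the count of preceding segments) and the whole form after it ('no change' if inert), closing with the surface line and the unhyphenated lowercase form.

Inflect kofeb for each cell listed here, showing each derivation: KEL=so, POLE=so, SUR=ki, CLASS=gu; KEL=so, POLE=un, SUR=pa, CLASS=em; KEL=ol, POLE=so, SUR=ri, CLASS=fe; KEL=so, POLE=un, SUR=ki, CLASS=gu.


cell KEL=so, POLE=so, SUR=ki, CLASS=gu:
underlying: vup-kofeb-lif-sol-p
1. b -> p, d -> t, g -> k, v -> f, z -> s / _ #: no change
2. 0 -> i / C _ C #: inserts after position(s) 14: vupkofeblifsolip
surface: vupkofeblifsolip

cell KEL=so, POLE=un, SUR=pa, CLASS=em:
underlying: pi-kofeb-zn-pl-p
1. b -> p, d -> t, g -> k, v -> f, z -> s / _ #: no change
2. 0 -> i / C _ C #: inserts after position(s) 11: pikofebznplip
surface: pikofebznplip

cell KEL=ol, POLE=so, SUR=ri, CLASS=fe:
underlying: vup-kofeb-bed-ra-lag
1. b -> p, d -> t, g -> k, v -> f, z -> s / _ #: fires at position(s) 16: vupkofebbedralak
2. 0 -> i / C _ C #: no change
surface: vupkofebbedralak

cell KEL=so, POLE=un, SUR=ki, CLASS=gu:
underlying: pi-kofeb-lif-sol-p
1. b -> p, d -> t, g -> k, v -> f, z -> s / _ #: no change
2. 0 -> i / C _ C #: inserts after position(s) 13: pikofeblifsolip
surface: pikofeblifsolip
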